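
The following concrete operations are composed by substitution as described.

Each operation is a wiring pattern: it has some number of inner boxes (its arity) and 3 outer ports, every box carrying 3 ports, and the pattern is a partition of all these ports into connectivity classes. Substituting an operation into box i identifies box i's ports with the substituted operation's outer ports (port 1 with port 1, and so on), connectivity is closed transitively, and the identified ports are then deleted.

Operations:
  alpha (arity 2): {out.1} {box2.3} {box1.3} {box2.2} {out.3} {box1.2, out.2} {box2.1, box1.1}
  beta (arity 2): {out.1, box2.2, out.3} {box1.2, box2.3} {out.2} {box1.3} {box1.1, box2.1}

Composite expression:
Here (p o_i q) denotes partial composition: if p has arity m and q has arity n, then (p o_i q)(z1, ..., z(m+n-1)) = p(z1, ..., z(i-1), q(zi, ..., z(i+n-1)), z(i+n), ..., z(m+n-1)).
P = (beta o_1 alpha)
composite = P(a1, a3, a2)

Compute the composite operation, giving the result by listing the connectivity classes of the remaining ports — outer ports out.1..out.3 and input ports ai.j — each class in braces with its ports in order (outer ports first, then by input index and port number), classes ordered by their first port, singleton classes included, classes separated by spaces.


{out.1, out.3, a2.2} {out.2} {a1.1, a3.1} {a1.2, a2.3} {a1.3} {a2.1} {a3.2} {a3.3}


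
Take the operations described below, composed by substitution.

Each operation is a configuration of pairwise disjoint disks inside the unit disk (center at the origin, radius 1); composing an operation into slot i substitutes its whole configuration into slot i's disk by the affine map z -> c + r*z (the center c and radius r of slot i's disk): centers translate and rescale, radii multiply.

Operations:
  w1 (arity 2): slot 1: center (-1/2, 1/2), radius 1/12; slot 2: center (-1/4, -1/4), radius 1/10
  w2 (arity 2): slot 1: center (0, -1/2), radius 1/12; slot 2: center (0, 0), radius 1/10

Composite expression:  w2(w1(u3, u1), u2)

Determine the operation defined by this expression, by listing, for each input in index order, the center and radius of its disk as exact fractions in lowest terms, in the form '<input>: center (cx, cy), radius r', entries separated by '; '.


Each u-disk chains the slot maps above it in w2; radii multiply.
for u3, the 2-step affine chain lands on center (-1/24, -11/24), radius 1/144
for u1, the 2-step affine chain lands on center (-1/48, -25/48), radius 1/120
for u2, the 1-step affine chain lands on center (0, 0), radius 1/10

u1: center (-1/48, -25/48), radius 1/120; u2: center (0, 0), radius 1/10; u3: center (-1/24, -11/24), radius 1/144


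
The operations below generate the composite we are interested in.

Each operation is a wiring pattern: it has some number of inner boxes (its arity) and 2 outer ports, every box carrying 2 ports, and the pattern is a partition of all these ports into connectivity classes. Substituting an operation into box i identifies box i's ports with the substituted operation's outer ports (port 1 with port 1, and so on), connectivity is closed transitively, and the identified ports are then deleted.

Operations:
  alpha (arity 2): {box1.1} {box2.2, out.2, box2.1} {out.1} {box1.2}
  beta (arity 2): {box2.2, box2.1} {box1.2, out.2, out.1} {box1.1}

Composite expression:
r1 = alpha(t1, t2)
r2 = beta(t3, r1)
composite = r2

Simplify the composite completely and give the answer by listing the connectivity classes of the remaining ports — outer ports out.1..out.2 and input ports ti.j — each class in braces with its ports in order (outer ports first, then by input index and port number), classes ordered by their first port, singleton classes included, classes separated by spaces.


{out.1, out.2, t3.2} {t1.1} {t1.2} {t2.1, t2.2} {t3.1}

Treat the ports identified at beta as solder joints: merge, then drop.
the subtree at alpha composes to {out.1} {out.2, t2.1, t2.2} {t1.1} {t1.2} on (t1, t2); out.j = own outer ports
the subtree at beta composes to {out.1, out.2, t3.2} {t1.1} {t1.2} {t2.1, t2.2} {t3.1} on (t3, t1, t2); out.j = own outer ports


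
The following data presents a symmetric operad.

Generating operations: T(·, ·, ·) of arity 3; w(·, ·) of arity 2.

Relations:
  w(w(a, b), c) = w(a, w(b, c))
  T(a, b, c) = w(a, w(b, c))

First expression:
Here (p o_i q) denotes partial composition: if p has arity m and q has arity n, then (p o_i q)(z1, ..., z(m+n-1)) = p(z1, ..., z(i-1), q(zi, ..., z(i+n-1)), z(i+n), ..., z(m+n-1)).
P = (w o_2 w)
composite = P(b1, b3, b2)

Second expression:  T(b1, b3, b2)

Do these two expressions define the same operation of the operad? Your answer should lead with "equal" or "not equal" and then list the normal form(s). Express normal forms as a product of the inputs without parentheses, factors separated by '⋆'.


equal; both compose to b1 ⋆ b3 ⋆ b2


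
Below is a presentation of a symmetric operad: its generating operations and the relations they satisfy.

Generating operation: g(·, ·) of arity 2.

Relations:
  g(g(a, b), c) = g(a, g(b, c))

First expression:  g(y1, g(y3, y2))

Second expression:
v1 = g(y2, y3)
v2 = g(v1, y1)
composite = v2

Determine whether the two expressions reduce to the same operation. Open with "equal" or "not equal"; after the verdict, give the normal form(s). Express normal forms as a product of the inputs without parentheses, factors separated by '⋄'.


not equal; first: y1 ⋄ y3 ⋄ y2; second: y2 ⋄ y3 ⋄ y1

Reducing the first expression gives y1 ⋄ y3 ⋄ y2
Reducing the second expression gives y2 ⋄ y3 ⋄ y1
Different reductions; not equal.


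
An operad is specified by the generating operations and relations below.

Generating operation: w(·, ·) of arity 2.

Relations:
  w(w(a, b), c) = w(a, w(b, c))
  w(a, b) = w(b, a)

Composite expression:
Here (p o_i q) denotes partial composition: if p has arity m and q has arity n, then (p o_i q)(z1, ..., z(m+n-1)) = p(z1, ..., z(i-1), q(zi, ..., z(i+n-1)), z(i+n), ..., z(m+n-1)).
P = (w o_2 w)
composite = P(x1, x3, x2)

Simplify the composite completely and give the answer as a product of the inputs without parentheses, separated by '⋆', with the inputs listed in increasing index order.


Both nesting and order wash out for w; what remains is which x's occur.
w(x3, x2) reduces to x3 ⋆ x2
w(x1, w(x3, x2)) reduces to x1 ⋆ x3 ⋆ x2
sorting the factors by input index: x1 ⋆ x2 ⋆ x3

x1 ⋆ x2 ⋆ x3


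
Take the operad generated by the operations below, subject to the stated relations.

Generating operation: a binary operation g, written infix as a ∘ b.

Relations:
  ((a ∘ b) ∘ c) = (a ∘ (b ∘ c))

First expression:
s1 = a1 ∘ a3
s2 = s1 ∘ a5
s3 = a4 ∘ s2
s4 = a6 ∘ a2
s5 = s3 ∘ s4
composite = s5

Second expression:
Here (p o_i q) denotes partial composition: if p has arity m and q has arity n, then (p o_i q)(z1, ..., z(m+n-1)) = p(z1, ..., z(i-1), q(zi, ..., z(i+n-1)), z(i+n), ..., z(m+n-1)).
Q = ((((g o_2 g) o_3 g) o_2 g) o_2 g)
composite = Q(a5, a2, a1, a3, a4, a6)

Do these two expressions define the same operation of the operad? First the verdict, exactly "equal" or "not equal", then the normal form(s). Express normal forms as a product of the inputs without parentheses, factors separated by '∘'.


not equal; first: a4 ∘ a1 ∘ a3 ∘ a5 ∘ a6 ∘ a2; second: a5 ∘ a2 ∘ a1 ∘ a3 ∘ a4 ∘ a6


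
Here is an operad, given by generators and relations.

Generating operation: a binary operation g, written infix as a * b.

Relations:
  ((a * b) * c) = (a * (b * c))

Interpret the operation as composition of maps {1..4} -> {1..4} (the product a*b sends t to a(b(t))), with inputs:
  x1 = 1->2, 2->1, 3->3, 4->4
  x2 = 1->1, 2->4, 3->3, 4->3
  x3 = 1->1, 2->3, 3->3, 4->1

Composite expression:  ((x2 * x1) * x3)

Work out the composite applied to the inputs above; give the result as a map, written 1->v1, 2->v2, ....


(x2 * x1) = 1->4, 2->1, 3->3, 4->3
((x2 * x1) * x3) = 1->4, 2->3, 3->3, 4->4

1->4, 2->3, 3->3, 4->4


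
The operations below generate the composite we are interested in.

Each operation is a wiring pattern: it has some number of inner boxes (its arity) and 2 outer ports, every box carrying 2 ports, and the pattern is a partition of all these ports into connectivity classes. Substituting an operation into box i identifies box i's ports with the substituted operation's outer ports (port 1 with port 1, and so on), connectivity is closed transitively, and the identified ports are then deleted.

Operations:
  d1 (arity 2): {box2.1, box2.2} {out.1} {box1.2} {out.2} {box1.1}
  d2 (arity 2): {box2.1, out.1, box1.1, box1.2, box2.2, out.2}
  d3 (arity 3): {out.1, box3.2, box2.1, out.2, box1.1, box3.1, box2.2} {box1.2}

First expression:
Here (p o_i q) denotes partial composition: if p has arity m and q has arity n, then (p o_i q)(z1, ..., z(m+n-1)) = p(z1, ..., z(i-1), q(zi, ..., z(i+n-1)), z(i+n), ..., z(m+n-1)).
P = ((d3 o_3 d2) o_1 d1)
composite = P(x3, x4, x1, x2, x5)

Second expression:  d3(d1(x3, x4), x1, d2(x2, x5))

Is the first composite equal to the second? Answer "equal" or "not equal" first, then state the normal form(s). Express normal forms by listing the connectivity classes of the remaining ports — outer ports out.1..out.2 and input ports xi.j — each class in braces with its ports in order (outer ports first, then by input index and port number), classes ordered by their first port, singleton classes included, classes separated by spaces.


equal; both compose to {out.1, out.2, x1.1, x1.2, x2.1, x2.2, x5.1, x5.2} {x3.1} {x3.2} {x4.1, x4.2}


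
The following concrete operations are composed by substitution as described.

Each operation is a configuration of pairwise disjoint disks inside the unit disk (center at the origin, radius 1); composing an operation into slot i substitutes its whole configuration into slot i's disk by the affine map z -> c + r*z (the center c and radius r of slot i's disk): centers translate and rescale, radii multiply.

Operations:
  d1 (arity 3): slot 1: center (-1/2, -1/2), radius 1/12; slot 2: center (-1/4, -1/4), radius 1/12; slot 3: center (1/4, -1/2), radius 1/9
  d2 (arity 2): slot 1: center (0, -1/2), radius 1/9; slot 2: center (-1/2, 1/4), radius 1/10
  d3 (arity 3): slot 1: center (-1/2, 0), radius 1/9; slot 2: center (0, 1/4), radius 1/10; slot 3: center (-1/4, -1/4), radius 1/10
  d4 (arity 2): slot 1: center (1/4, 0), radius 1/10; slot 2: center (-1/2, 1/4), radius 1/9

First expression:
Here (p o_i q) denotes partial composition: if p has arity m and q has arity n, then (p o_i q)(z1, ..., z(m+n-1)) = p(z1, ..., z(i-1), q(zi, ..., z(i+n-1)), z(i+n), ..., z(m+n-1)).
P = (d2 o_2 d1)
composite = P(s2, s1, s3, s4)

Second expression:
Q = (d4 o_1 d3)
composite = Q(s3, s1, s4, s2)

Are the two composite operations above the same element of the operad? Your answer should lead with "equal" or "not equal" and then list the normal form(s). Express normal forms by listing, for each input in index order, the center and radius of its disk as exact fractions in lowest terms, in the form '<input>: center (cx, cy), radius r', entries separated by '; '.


The first composite normalizes to s1: center (-11/20, 1/5), radius 1/120; s2: center (0, -1/2), radius 1/9; s3: center (-21/40, 9/40), radius 1/120; s4: center (-19/40, 1/5), radius 1/90
The second composite normalizes to s1: center (1/4, 1/40), radius 1/100; s2: center (-1/2, 1/4), radius 1/9; s3: center (1/5, 0), radius 1/90; s4: center (9/40, -1/40), radius 1/100
The forms do not match — not equal.

not equal; first: s1: center (-11/20, 1/5), radius 1/120; s2: center (0, -1/2), radius 1/9; s3: center (-21/40, 9/40), radius 1/120; s4: center (-19/40, 1/5), radius 1/90; second: s1: center (1/4, 1/40), radius 1/100; s2: center (-1/2, 1/4), radius 1/9; s3: center (1/5, 0), radius 1/90; s4: center (9/40, -1/40), radius 1/100


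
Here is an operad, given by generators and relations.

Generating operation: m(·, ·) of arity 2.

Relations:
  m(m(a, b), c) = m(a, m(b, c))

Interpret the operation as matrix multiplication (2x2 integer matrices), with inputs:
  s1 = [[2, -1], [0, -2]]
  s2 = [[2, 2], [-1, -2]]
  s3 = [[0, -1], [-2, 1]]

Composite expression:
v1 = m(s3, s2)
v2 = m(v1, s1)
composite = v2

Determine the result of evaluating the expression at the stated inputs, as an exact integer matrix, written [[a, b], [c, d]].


[[2, -5], [-10, 17]]

m(s3, s2) = [[1, 2], [-5, -6]]
m(m(s3, s2), s1) = [[2, -5], [-10, 17]]


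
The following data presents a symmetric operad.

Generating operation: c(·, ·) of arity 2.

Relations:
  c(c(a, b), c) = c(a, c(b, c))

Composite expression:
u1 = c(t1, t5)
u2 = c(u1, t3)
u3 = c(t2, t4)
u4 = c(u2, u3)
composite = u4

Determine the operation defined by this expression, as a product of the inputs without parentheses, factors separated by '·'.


t1 · t5 · t3 · t2 · t4

The c-tree's shape is irrelevant; the t-reading-order decides.
c(t1, t5) unparenthesizes to t1 · t5
c(c(t1, t5), t3) unparenthesizes to t1 · t5 · t3
c(t2, t4) unparenthesizes to t2 · t4
c(c(c(t1, t5), t3), c(t2, t4)) unparenthesizes to t1 · t5 · t3 · t2 · t4


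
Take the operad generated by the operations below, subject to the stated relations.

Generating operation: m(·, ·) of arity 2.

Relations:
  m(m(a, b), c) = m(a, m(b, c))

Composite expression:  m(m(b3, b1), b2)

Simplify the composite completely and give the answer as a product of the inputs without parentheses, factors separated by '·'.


b3 · b1 · b2


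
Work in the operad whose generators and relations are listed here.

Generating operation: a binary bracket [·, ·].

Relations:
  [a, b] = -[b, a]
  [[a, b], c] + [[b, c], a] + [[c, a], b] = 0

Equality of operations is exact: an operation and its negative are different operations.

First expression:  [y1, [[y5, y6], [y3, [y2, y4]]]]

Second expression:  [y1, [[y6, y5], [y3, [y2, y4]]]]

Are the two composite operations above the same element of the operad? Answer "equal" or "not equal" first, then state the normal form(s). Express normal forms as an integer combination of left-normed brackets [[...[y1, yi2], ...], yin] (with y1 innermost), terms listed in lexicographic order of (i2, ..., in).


not equal; first: [[[[[y1, y2], y4], y3], y5], y6] - [[[[[y1, y2], y4], y3], y6], y5] - [[[[[y1, y3], y2], y4], y5], y6] + [[[[[y1, y3], y2], y4], y6], y5] + [[[[[y1, y3], y4], y2], y5], y6] - [[[[[y1, y3], y4], y2], y6], y5] - [[[[[y1, y4], y2], y3], y5], y6] + [[[[[y1, y4], y2], y3], y6], y5] - [[[[[y1, y5], y6], y2], y4], y3] + [[[[[y1, y5], y6], y3], y2], y4] - [[[[[y1, y5], y6], y3], y4], y2] + [[[[[y1, y5], y6], y4], y2], y3] + [[[[[y1, y6], y5], y2], y4], y3] - [[[[[y1, y6], y5], y3], y2], y4] + [[[[[y1, y6], y5], y3], y4], y2] - [[[[[y1, y6], y5], y4], y2], y3]; second: -[[[[[y1, y2], y4], y3], y5], y6] + [[[[[y1, y2], y4], y3], y6], y5] + [[[[[y1, y3], y2], y4], y5], y6] - [[[[[y1, y3], y2], y4], y6], y5] - [[[[[y1, y3], y4], y2], y5], y6] + [[[[[y1, y3], y4], y2], y6], y5] + [[[[[y1, y4], y2], y3], y5], y6] - [[[[[y1, y4], y2], y3], y6], y5] + [[[[[y1, y5], y6], y2], y4], y3] - [[[[[y1, y5], y6], y3], y2], y4] + [[[[[y1, y5], y6], y3], y4], y2] - [[[[[y1, y5], y6], y4], y2], y3] - [[[[[y1, y6], y5], y2], y4], y3] + [[[[[y1, y6], y5], y3], y2], y4] - [[[[[y1, y6], y5], y3], y4], y2] + [[[[[y1, y6], y5], y4], y2], y3]

Reducing the first expression gives [[[[[y1, y2], y4], y3], y5], y6] - [[[[[y1, y2], y4], y3], y6], y5] - [[[[[y1, y3], y2], y4], y5], y6] + [[[[[y1, y3], y2], y4], y6], y5] + [[[[[y1, y3], y4], y2], y5], y6] - [[[[[y1, y3], y4], y2], y6], y5] - [[[[[y1, y4], y2], y3], y5], y6] + [[[[[y1, y4], y2], y3], y6], y5] - [[[[[y1, y5], y6], y2], y4], y3] + [[[[[y1, y5], y6], y3], y2], y4] - [[[[[y1, y5], y6], y3], y4], y2] + [[[[[y1, y5], y6], y4], y2], y3] + [[[[[y1, y6], y5], y2], y4], y3] - [[[[[y1, y6], y5], y3], y2], y4] + [[[[[y1, y6], y5], y3], y4], y2] - [[[[[y1, y6], y5], y4], y2], y3]
Reducing the second expression gives -[[[[[y1, y2], y4], y3], y5], y6] + [[[[[y1, y2], y4], y3], y6], y5] + [[[[[y1, y3], y2], y4], y5], y6] - [[[[[y1, y3], y2], y4], y6], y5] - [[[[[y1, y3], y4], y2], y5], y6] + [[[[[y1, y3], y4], y2], y6], y5] + [[[[[y1, y4], y2], y3], y5], y6] - [[[[[y1, y4], y2], y3], y6], y5] + [[[[[y1, y5], y6], y2], y4], y3] - [[[[[y1, y5], y6], y3], y2], y4] + [[[[[y1, y5], y6], y3], y4], y2] - [[[[[y1, y5], y6], y4], y2], y3] - [[[[[y1, y6], y5], y2], y4], y3] + [[[[[y1, y6], y5], y3], y2], y4] - [[[[[y1, y6], y5], y3], y4], y2] + [[[[[y1, y6], y5], y4], y2], y3]
The forms do not match — not equal.


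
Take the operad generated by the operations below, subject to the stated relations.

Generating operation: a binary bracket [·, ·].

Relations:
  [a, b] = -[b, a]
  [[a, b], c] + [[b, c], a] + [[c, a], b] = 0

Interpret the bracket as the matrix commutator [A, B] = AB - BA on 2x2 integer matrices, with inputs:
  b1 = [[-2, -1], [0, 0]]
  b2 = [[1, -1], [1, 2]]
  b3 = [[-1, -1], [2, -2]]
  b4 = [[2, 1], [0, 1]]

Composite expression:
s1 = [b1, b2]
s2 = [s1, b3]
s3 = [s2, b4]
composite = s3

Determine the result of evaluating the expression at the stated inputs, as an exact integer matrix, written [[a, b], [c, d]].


[[-6, 7], [6, 6]]

[b1, b2] = [[-1, 1], [2, 1]]
[[b1, b2], b3] = [[4, 1], [6, -4]]
[[[b1, b2], b3], b4] = [[-6, 7], [6, 6]]


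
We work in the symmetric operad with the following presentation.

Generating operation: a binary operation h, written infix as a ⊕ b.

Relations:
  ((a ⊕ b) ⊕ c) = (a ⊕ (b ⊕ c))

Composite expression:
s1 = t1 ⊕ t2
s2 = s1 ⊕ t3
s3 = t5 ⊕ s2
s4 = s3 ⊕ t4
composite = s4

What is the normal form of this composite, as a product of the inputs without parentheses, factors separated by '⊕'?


t5 ⊕ t1 ⊕ t2 ⊕ t3 ⊕ t4


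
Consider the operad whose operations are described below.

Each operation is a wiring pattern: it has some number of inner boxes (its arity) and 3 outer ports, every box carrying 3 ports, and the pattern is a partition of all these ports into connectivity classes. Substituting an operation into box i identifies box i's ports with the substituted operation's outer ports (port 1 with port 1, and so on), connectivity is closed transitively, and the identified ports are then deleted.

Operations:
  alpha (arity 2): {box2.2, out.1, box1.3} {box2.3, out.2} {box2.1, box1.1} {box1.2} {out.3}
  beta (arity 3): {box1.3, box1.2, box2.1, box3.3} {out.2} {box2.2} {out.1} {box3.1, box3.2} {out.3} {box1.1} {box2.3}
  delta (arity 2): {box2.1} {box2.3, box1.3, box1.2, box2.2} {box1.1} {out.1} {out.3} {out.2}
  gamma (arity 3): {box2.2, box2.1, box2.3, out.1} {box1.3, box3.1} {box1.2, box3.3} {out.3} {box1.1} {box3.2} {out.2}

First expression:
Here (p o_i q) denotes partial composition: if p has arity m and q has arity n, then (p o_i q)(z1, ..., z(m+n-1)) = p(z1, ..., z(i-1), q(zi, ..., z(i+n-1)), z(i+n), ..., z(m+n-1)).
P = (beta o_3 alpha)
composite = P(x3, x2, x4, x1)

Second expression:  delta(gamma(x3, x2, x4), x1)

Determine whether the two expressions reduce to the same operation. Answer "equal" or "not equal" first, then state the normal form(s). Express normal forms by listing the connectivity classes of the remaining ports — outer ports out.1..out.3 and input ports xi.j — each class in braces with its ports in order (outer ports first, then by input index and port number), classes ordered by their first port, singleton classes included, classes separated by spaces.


not equal; the first gives {out.1} {out.2} {out.3} {x1.1, x4.1} {x1.2, x1.3, x4.3} {x2.1, x3.2, x3.3} {x2.2} {x2.3} {x3.1} {x4.2} and the second {out.1} {out.2} {out.3} {x1.1} {x1.2, x1.3} {x2.1, x2.2, x2.3} {x3.1} {x3.2, x4.3} {x3.3, x4.1} {x4.2}


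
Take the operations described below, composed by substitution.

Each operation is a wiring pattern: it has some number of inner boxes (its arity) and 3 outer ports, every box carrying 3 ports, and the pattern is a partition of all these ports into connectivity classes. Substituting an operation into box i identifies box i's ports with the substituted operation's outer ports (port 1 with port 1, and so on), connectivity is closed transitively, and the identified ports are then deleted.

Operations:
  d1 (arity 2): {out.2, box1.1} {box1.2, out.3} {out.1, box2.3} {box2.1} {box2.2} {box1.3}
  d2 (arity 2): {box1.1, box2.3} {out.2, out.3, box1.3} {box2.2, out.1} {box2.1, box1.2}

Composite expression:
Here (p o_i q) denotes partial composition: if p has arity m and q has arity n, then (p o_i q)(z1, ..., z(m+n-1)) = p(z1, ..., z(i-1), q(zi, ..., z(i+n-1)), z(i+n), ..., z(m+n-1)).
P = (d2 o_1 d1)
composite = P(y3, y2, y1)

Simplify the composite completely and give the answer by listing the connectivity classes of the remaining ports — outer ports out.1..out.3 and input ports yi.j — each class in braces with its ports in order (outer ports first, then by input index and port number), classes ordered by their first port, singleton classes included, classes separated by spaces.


Substituting into d2 glues patterns; closure does the rest.
through d1, on inputs (y3, y2): {out.1, y2.3} {out.2, y3.1} {out.3, y3.2} {y2.1} {y2.2} {y3.3} (out.j = stage outer ports)
through d2, on inputs (y3, y2, y1): {out.1, y1.2} {out.2, out.3, y3.2} {y1.1, y3.1} {y1.3, y2.3} {y2.1} {y2.2} {y3.3} (out.j = stage outer ports)

{out.1, y1.2} {out.2, out.3, y3.2} {y1.1, y3.1} {y1.3, y2.3} {y2.1} {y2.2} {y3.3}


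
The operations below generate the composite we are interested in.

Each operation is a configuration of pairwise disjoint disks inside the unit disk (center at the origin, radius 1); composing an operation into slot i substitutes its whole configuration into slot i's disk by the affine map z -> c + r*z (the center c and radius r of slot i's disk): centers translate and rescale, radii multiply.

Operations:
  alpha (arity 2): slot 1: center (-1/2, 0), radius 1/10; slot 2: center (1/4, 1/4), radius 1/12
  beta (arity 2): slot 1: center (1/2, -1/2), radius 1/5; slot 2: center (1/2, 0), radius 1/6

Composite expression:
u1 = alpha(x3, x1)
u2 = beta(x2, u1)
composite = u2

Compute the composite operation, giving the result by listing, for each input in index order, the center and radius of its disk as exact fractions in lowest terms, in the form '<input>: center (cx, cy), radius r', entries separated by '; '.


x1: center (13/24, 1/24), radius 1/72; x2: center (1/2, -1/2), radius 1/5; x3: center (5/12, 0), radius 1/60


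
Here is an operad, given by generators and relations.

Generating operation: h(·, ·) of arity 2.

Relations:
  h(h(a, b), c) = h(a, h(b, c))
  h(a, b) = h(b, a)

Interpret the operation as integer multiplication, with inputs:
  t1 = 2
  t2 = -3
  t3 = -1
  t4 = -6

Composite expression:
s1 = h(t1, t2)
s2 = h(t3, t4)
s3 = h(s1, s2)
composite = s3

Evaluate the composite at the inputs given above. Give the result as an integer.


-36

h(t1, t2) = -6
h(t3, t4) = 6
h(h(t1, t2), h(t3, t4)) = -36


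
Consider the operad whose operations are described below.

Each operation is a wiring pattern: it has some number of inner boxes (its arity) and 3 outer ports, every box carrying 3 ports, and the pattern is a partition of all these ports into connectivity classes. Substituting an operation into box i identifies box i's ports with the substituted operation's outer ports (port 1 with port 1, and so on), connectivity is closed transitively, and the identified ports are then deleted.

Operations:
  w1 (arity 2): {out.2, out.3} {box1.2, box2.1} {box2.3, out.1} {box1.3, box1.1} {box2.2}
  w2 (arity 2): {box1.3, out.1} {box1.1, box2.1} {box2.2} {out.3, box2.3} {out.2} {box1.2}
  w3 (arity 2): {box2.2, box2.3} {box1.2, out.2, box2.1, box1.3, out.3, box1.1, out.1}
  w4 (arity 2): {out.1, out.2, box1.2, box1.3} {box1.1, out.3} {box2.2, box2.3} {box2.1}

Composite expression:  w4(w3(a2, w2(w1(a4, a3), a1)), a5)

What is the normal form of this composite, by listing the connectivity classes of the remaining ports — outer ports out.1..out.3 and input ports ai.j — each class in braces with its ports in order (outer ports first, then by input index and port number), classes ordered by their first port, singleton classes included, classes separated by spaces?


{out.1, out.2, out.3, a2.1, a2.2, a2.3} {a1.1, a3.3} {a1.2} {a1.3} {a3.1, a4.2} {a3.2} {a4.1, a4.3} {a5.1} {a5.2, a5.3}

Reachability decides: close wires over w4-identified ports.
after w1, the pattern on (a4, a3) reads {out.1, a3.3} {out.2, out.3} {a3.1, a4.2} {a3.2} {a4.1, a4.3} (out.j = its outer ports)
after w2, the pattern on (a4, a3, a1) reads {out.1} {out.2} {out.3, a1.3} {a1.1, a3.3} {a1.2} {a3.1, a4.2} {a3.2} {a4.1, a4.3} (out.j = its outer ports)
after w3, the pattern on (a2, a4, a3, a1) reads {out.1, out.2, out.3, a2.1, a2.2, a2.3} {a1.1, a3.3} {a1.2} {a1.3} {a3.1, a4.2} {a3.2} {a4.1, a4.3} (out.j = its outer ports)
after w4, the pattern on (a2, a4, a3, a1, a5) reads {out.1, out.2, out.3, a2.1, a2.2, a2.3} {a1.1, a3.3} {a1.2} {a1.3} {a3.1, a4.2} {a3.2} {a4.1, a4.3} {a5.1} {a5.2, a5.3} (out.j = its outer ports)


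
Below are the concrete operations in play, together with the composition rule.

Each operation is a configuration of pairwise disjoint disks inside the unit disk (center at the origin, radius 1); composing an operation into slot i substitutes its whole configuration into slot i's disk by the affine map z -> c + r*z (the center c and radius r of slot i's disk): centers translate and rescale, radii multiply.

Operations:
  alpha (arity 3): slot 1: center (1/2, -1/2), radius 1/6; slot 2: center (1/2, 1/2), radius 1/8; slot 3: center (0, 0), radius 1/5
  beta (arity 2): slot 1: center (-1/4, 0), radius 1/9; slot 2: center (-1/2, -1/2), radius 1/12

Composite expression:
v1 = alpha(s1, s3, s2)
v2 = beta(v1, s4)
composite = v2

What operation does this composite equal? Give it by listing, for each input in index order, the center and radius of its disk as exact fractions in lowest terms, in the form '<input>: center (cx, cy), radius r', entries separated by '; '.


s1: center (-7/36, -1/18), radius 1/54; s2: center (-1/4, 0), radius 1/45; s3: center (-7/36, 1/18), radius 1/72; s4: center (-1/2, -1/2), radius 1/12

Affine substitution under beta: radii multiply and s-centers shift.
for s1, the 2-step affine chain lands on center (-7/36, -1/18), radius 1/54
for s3, the 2-step affine chain lands on center (-7/36, 1/18), radius 1/72
for s2, the 2-step affine chain lands on center (-1/4, 0), radius 1/45
for s4, the 1-step affine chain lands on center (-1/2, -1/2), radius 1/12


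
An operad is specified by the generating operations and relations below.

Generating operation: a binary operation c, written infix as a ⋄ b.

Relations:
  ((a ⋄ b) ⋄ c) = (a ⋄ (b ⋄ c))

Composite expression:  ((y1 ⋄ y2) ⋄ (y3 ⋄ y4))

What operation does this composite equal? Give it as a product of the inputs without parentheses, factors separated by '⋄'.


All parenthesizations of c agree; list the y-inputs left to right.
(y1 ⋄ y2) collapses to y1 ⋄ y2
(y3 ⋄ y4) collapses to y3 ⋄ y4
((y1 ⋄ y2) ⋄ (y3 ⋄ y4)) collapses to y1 ⋄ y2 ⋄ y3 ⋄ y4

y1 ⋄ y2 ⋄ y3 ⋄ y4


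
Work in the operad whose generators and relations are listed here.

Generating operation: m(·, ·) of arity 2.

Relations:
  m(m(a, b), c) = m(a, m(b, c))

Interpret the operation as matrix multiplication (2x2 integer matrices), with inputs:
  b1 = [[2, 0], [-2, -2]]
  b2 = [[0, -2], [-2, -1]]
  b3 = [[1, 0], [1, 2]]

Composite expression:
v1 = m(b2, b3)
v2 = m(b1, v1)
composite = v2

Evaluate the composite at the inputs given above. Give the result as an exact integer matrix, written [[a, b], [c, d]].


[[-4, -8], [10, 12]]

m(b2, b3) = [[-2, -4], [-3, -2]]
m(b1, m(b2, b3)) = [[-4, -8], [10, 12]]


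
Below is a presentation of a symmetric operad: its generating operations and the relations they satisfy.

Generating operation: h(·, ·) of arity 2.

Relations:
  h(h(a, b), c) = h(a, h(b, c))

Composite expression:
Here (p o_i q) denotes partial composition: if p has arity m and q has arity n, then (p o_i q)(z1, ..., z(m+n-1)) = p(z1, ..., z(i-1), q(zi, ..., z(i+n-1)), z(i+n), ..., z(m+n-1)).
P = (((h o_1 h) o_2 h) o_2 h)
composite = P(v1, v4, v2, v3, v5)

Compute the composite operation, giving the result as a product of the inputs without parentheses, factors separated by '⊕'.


Every regrouping of h is equal, so read the v-inputs in written order.
h(v4, v2) reduces to v4 ⊕ v2
h(h(v4, v2), v3) reduces to v4 ⊕ v2 ⊕ v3
h(v1, h(h(v4, v2), v3)) reduces to v1 ⊕ v4 ⊕ v2 ⊕ v3
h(h(v1, h(h(v4, v2), v3)), v5) reduces to v1 ⊕ v4 ⊕ v2 ⊕ v3 ⊕ v5

v1 ⊕ v4 ⊕ v2 ⊕ v3 ⊕ v5


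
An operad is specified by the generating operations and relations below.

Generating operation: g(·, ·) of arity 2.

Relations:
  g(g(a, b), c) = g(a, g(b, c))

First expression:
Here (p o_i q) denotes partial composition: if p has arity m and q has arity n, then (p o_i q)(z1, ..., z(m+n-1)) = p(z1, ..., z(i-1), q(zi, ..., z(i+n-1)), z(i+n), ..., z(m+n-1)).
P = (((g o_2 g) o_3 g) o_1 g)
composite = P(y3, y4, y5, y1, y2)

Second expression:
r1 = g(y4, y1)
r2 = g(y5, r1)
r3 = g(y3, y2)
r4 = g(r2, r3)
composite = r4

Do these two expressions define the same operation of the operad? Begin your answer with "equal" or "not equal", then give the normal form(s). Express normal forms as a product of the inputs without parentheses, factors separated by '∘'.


not equal; the first gives y3 ∘ y4 ∘ y5 ∘ y1 ∘ y2 and the second y5 ∘ y4 ∘ y1 ∘ y3 ∘ y2

Reducing the first expression gives y3 ∘ y4 ∘ y5 ∘ y1 ∘ y2
Reducing the second expression gives y5 ∘ y4 ∘ y1 ∘ y3 ∘ y2
The forms do not match — not equal.


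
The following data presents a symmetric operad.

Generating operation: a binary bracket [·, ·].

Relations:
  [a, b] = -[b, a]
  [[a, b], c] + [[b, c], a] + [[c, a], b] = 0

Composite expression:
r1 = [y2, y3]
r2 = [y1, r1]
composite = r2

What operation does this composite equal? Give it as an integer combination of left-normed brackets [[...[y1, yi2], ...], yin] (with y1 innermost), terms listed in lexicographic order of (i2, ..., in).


[[y1, y2], y3] - [[y1, y3], y2]

Left-normed coefficients sit on the y1-initial expansion words.
Composite bracket: [y1, [y2, y3]]
Full expansion: 4 signed words from ab - ba (2^2 = 4).
Coefficients come from the y1-initial words:
  the word y1y2y3 carries sign +1 and contributes +[[y1, y2], y3]
  the word y1y3y2 carries sign -1 and contributes -[[y1, y3], y2]


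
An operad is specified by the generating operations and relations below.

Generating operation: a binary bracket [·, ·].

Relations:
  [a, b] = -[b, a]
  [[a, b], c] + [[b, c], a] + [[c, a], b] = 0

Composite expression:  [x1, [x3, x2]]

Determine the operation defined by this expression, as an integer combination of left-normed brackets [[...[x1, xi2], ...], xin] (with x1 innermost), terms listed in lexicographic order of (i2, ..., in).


-[[x1, x2], x3] + [[x1, x3], x2]

A multilinear Lie element is pinned by x1-initial words (x1 innermost).
Composite bracket: [x1, [x3, x2]]
The bracket unfolds into 4 signed words via [a, b] = ab - ba (2^2 = 4).
Collect the words opening with x1:
  from x1x2x3, sign -1: term -[[x1, x2], x3]
  from x1x3x2, sign +1: term +[[x1, x3], x2]


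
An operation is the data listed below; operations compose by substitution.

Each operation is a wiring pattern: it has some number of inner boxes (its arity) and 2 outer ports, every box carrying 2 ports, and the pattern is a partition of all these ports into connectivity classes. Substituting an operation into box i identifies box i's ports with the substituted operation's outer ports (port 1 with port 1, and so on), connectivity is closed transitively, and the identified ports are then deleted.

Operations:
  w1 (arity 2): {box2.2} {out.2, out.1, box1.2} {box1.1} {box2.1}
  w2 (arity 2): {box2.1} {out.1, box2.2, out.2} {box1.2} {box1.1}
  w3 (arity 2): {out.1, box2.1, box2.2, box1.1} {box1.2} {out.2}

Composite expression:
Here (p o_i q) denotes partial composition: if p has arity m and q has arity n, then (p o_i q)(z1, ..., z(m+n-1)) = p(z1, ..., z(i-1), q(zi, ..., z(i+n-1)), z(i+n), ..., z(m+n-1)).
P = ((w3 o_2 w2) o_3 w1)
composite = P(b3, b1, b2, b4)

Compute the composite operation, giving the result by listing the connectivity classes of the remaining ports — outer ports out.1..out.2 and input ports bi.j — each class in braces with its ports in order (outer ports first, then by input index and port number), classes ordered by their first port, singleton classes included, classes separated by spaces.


{out.1, b2.2, b3.1} {out.2} {b1.1} {b1.2} {b2.1} {b3.2} {b4.1} {b4.2}

Substituting into w3 glues patterns; closure does the rest.
stage w1: inputs (b2, b4), connectivity {out.1, out.2, b2.2} {b2.1} {b4.1} {b4.2}, out.j its boundary
stage w2: inputs (b1, b2, b4), connectivity {out.1, out.2, b2.2} {b1.1} {b1.2} {b2.1} {b4.1} {b4.2}, out.j its boundary
stage w3: inputs (b3, b1, b2, b4), connectivity {out.1, b2.2, b3.1} {out.2} {b1.1} {b1.2} {b2.1} {b3.2} {b4.1} {b4.2}, out.j its boundary


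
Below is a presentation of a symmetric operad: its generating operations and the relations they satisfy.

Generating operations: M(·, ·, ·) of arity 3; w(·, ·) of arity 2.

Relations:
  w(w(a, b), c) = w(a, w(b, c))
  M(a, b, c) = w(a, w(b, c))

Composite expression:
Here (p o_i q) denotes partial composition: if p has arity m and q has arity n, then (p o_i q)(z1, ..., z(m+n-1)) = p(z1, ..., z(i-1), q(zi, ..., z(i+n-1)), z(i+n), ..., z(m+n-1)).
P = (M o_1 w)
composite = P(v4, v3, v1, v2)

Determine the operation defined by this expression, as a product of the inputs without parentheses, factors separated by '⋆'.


v4 ⋆ v3 ⋆ v1 ⋆ v2

Associativity of M dissolves the nesting; only the v-input order survives.
w(v4, v3) reduces to v4 ⋆ v3
M(w(v4, v3), v1, v2) reduces to v4 ⋆ v3 ⋆ v1 ⋆ v2


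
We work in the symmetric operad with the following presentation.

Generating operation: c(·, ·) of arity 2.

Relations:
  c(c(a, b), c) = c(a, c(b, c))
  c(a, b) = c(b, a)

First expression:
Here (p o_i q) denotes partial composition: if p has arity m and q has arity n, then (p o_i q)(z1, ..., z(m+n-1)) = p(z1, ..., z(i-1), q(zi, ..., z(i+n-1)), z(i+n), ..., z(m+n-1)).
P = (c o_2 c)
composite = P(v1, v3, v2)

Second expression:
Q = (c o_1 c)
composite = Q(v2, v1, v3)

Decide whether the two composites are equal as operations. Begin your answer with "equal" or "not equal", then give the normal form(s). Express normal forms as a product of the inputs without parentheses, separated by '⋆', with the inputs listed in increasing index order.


equal — both sides give v1 ⋆ v2 ⋆ v3

The first composite normalizes to v1 ⋆ v2 ⋆ v3
The second composite normalizes to v1 ⋆ v2 ⋆ v3
One common form — equal.


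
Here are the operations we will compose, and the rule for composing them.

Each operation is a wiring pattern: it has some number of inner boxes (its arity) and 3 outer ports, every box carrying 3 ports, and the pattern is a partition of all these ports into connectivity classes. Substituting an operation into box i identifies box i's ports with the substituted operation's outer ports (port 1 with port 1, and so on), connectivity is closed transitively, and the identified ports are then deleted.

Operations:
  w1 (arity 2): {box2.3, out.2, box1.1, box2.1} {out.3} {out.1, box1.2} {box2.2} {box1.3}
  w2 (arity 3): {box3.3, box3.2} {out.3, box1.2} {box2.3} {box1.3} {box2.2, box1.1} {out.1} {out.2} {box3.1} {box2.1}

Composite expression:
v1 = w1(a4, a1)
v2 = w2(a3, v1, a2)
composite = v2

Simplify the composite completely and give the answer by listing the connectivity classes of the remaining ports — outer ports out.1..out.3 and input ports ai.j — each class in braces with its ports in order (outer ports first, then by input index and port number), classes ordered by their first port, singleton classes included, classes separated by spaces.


{out.1} {out.2} {out.3, a3.2} {a1.1, a1.3, a3.1, a4.1} {a1.2} {a2.1} {a2.2, a2.3} {a3.3} {a4.2} {a4.3}


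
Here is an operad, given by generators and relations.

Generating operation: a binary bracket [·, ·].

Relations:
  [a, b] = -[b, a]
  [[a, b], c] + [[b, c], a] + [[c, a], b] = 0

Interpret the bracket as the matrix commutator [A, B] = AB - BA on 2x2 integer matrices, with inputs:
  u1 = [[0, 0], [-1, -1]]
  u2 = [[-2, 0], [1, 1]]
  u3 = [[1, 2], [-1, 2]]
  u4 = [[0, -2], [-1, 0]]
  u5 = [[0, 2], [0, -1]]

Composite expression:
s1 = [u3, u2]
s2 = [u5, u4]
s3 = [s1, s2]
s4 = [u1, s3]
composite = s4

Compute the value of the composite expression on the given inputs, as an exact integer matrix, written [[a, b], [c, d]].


[[16, 16], [-8, -16]]

[u3, u2] = [[2, 6], [4, -2]]
[u5, u4] = [[-2, -2], [1, 2]]
[[u3, u2], [u5, u4]] = [[14, 16], [-20, -14]]
[u1, [[u3, u2], [u5, u4]]] = [[16, 16], [-8, -16]]


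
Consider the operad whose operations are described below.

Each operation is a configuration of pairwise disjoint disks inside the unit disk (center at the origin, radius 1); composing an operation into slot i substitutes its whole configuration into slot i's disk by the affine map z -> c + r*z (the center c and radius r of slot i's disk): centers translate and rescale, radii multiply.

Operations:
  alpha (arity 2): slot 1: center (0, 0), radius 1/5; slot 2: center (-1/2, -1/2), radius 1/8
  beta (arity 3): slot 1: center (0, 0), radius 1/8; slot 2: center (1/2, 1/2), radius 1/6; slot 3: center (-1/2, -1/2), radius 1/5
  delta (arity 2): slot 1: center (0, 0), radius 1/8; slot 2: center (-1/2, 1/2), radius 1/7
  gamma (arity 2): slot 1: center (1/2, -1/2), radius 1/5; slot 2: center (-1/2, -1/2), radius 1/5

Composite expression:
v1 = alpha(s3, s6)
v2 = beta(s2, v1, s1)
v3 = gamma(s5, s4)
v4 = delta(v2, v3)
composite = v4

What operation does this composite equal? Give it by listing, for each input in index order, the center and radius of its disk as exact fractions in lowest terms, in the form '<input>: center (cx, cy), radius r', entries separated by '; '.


Follow each s-input down from delta: c' goes to c + r*c', radius to r*r'.
input s2: applying the 2 nested substitutions gives center (0, 0), radius 1/64
input s3: applying the 3 nested substitutions gives center (1/16, 1/16), radius 1/240
input s6: applying the 3 nested substitutions gives center (5/96, 5/96), radius 1/384
input s1: applying the 2 nested substitutions gives center (-1/16, -1/16), radius 1/40
input s5: applying the 2 nested substitutions gives center (-3/7, 3/7), radius 1/35
input s4: applying the 2 nested substitutions gives center (-4/7, 3/7), radius 1/35

s1: center (-1/16, -1/16), radius 1/40; s2: center (0, 0), radius 1/64; s3: center (1/16, 1/16), radius 1/240; s4: center (-4/7, 3/7), radius 1/35; s5: center (-3/7, 3/7), radius 1/35; s6: center (5/96, 5/96), radius 1/384


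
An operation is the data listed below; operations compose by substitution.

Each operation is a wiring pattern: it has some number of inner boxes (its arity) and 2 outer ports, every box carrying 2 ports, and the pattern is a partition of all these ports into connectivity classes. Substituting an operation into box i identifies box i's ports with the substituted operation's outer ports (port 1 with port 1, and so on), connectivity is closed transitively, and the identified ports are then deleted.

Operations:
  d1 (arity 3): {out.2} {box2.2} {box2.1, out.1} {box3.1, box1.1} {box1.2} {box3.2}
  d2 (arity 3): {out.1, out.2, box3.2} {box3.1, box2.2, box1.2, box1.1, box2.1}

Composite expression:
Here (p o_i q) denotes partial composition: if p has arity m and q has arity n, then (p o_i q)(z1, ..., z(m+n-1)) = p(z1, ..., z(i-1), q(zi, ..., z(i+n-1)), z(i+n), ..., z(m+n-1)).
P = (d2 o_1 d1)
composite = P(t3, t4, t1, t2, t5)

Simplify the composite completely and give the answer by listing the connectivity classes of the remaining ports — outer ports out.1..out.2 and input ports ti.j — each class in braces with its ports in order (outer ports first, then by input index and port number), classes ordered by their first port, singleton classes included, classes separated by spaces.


{out.1, out.2, t5.2} {t1.1, t3.1} {t1.2} {t2.1, t2.2, t4.1, t5.1} {t3.2} {t4.2}


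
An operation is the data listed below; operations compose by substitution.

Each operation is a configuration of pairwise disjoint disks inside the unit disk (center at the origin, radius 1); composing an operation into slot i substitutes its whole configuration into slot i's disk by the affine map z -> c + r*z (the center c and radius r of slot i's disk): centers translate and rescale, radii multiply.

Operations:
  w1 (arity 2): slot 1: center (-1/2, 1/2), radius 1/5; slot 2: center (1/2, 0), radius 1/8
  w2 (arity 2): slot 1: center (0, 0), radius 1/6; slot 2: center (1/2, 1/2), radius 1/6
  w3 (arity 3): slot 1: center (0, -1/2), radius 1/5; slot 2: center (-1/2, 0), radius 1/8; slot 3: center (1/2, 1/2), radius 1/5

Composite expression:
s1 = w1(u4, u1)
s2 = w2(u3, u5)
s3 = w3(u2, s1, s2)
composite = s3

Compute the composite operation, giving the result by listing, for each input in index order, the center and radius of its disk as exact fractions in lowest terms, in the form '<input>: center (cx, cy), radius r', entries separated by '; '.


u1: center (-7/16, 0), radius 1/64; u2: center (0, -1/2), radius 1/5; u3: center (1/2, 1/2), radius 1/30; u4: center (-9/16, 1/16), radius 1/40; u5: center (3/5, 3/5), radius 1/30

Affine substitution under w3: radii multiply and u-centers shift.
u2 passes through 1 substitution, ending at center (0, -1/2), radius 1/5
u4 passes through 2 substitutions, ending at center (-9/16, 1/16), radius 1/40
u1 passes through 2 substitutions, ending at center (-7/16, 0), radius 1/64
u3 passes through 2 substitutions, ending at center (1/2, 1/2), radius 1/30
u5 passes through 2 substitutions, ending at center (3/5, 3/5), radius 1/30
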